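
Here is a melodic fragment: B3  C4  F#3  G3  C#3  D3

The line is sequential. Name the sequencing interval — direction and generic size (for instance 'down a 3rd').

Unit = 2 notes; the statements start on B3, F#3, C#3, moving down a 4th each time.
B3 to F#3 is down a 4th.

down a 4th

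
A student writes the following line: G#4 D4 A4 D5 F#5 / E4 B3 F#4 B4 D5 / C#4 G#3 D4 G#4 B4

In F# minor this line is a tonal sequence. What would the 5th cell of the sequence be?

The 5-note cells begin on G#4, E4, C#4 — each down a 3rd from the last.
Extending down a 3rd: A3 → F#3.
From F#3 the diatonic shape gives F#3 C#3 G#3 C#4 E4.

F#3 C#3 G#3 C#4 E4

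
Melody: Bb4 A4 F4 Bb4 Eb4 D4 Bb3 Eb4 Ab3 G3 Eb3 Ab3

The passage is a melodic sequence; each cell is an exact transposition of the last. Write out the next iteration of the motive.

Db3 C3 Ab2 Db3

The 4-note cells begin on Bb4, Eb4, Ab3 — each down a 5th from the last.
So cell 4 is Db3 C3 Ab2 Db3.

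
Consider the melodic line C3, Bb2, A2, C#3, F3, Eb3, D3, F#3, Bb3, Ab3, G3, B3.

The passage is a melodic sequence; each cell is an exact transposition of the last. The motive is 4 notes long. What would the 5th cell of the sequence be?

Unit = 4 notes; the statements start on C3, F3, Bb3, moving up a 4th each time.
Extending up a 4th: Eb4 → Ab4.
So cell 5 is Ab4 Gb4 F4 A4.

Ab4 Gb4 F4 A4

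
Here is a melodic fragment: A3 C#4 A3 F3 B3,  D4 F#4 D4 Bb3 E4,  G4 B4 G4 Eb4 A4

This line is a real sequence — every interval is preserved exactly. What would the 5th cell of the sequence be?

F5 A5 F5 Db5 G5

The 5-note cells begin on A3, D4, G4 — each up a 4th from the last.
Continuing the starts: C5 → F5.
So cell 5 is F5 A5 F5 Db5 G5.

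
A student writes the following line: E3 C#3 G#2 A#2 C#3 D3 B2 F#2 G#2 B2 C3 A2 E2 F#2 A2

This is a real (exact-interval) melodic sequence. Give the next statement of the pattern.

Bb2 G2 D2 E2 G2

The 5-note cells begin on E3, D3, C3 — each down a 2nd from the last.
Statement 4 starts on Bb2 and keeps the same exact contour: Bb2 G2 D2 E2 G2.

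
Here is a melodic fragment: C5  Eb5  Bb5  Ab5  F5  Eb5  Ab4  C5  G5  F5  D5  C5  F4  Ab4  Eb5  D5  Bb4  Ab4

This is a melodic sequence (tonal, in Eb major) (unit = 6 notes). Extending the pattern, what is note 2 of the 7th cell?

Grouping in 6s, the 2nd note of each cell is Eb5, C5, Ab4.
Extending down a 3rd: F4 → D4 → Bb3 → G3.

G3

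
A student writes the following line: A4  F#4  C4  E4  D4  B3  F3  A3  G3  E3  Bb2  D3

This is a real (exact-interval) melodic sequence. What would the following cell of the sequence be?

With a 4-note motive the entries are A4, D4, G3, each down a 5th from the previous.
Statement 4 starts on C3 and keeps the same exact contour: C3 A2 Eb2 G2.

C3 A2 Eb2 G2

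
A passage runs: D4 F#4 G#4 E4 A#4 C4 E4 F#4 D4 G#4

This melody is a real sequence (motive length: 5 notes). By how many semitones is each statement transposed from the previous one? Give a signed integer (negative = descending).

Unit = 5 notes; the statements start on D4, C4, moving down a 2nd each time.
Counting half-steps from D4 to C4: -2.

-2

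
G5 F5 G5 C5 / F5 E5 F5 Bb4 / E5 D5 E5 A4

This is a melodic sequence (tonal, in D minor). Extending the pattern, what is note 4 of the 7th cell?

The unit is 4 notes. Position-4 pitches of the 3 shown cells: C5, Bb4, A4.
Each moves down a 2nd. Continuing: G4 → F4 → E4 → D4.

D4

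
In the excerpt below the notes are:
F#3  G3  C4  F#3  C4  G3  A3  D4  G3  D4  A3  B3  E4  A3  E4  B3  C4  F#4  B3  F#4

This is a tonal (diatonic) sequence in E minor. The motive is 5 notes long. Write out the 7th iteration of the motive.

E4 F#4 B4 E4 B4

Taking 5-note groups, the heads are F#3, G3, A3, B3: the pattern moves up a 2nd.
Carrying on: C4 → D4 → E4.
Statement 7 starts on E4 and keeps the same diatonic contour: E4 F#4 B4 E4 B4.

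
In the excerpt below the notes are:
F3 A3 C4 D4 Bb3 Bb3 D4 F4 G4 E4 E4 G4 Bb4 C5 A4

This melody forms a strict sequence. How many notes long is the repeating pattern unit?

5

Try groups of 5 (3 cells in 15 notes):
F3 A3 C4 D4 Bb3 | Bb3 D4 F4 G4 E4 | E4 G4 Bb4 C5 A4
That's a consistent up a 4th shift per cell, and no other grouping gives one.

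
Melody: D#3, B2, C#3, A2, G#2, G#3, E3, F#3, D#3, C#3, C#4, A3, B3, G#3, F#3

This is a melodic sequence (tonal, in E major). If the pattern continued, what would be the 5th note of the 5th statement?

E4

Grouping in 5s, the 5th note of each cell is G#2, C#3, F#3.
Each moves up a 4th. Continuing: B3 → E4.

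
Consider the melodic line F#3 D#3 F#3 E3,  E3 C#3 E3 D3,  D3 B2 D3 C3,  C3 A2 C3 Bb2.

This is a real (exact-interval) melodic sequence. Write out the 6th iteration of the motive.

Ab2 F2 Ab2 Gb2

Taking 4-note groups, the heads are F#3, E3, D3, C3: the pattern moves down a 2nd.
Continuing the starts: Bb2 → Ab2.
So cell 6 is Ab2 F2 Ab2 Gb2.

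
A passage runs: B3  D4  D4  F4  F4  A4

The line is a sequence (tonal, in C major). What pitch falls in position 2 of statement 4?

Grouping in 2s, the 2nd note of each cell is D4, F4, A4.
From A4, up a 3rd gives C5.

C5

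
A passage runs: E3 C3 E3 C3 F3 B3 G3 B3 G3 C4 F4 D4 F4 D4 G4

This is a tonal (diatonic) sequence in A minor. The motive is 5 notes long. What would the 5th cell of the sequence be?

G5 E5 G5 E5 A5

With a 5-note motive the entries are E3, B3, F4, each up a 5th from the previous.
Carrying on: C5 → G5.
So cell 5 is G5 E5 G5 E5 A5.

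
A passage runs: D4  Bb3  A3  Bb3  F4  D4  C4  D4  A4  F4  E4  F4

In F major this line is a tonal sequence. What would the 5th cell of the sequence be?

The 4-note cells begin on D4, F4, A4 — each up a 3rd from the last.
Carrying on: C5 → E5.
From E5 the diatonic shape gives E5 C5 Bb4 C5.

E5 C5 Bb4 C5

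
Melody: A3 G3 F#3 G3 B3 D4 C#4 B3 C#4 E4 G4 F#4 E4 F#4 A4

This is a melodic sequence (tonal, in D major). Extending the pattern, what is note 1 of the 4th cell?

C#5

The unit is 5 notes. Position-1 pitches of the 3 shown cells: A3, D4, G4.
From G4, up a 4th gives C#5.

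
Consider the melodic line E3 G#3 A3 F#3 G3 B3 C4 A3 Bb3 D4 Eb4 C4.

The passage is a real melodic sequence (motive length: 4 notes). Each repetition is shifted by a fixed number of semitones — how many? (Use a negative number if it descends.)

The 4-note cells begin on E3, G3, Bb3 — each up a 3rd from the last.
E3 to G3 spans +3 semitones.

3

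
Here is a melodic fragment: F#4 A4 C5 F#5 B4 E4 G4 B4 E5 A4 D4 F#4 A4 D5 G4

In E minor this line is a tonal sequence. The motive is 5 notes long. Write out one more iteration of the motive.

With a 5-note motive the entries are F#4, E4, D4, each down a 2nd from the previous.
So cell 4 is C4 E4 G4 C5 F#4.

C4 E4 G4 C5 F#4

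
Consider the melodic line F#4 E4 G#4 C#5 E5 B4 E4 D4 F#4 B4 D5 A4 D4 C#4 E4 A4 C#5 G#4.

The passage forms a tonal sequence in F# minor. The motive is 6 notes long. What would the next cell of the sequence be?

C#4 B3 D4 G#4 B4 F#4

The 6-note cells begin on F#4, E4, D4 — each down a 2nd from the last.
Statement 4 starts on C#4 and keeps the same diatonic contour: C#4 B3 D4 G#4 B4 F#4.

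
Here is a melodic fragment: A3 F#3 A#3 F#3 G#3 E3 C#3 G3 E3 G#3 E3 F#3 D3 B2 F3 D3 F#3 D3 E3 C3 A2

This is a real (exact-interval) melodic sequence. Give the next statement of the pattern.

The 7-note cells begin on A3, G3, F3 — each down a 2nd from the last.
Statement 4 starts on Eb3 and keeps the same exact contour: Eb3 C3 E3 C3 D3 Bb2 G2.

Eb3 C3 E3 C3 D3 Bb2 G2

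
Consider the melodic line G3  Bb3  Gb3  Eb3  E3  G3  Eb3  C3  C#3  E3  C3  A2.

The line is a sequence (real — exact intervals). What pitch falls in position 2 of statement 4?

With 4-note cells, note 2 of each statement runs Bb3, G3, E3.
From E3, down a 3rd gives C#3.

C#3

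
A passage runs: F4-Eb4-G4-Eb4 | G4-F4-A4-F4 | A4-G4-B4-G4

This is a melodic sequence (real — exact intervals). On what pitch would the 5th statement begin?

Taking 4-note groups, the heads are F4, G4, A4: the pattern moves up a 2nd.
Continuing: B4 → C#5. Statement 5 starts on C#5.

C#5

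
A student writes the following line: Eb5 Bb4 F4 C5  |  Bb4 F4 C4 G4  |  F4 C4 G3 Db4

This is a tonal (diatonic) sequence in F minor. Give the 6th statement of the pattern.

The 4-note cells begin on Eb5, Bb4, F4 — each down a 4th from the last.
Carrying on: C4 → G3 → Db3.
So cell 6 is Db3 Ab2 Eb2 Bb2.

Db3 Ab2 Eb2 Bb2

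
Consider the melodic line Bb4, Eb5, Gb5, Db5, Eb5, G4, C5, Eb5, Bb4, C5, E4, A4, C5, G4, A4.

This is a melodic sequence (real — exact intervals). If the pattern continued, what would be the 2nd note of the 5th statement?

With 5-note cells, note 2 of each statement runs Eb5, C5, A4.
Carrying that down a 3rd forward: F#4 → D#4.

D#4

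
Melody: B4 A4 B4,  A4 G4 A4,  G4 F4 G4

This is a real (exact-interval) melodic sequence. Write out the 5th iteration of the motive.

Eb4 Db4 Eb4

With a 3-note motive the entries are B4, A4, G4, each down a 2nd from the previous.
Extending down a 2nd: F4 → Eb4.
From Eb4 the exact shape gives Eb4 Db4 Eb4.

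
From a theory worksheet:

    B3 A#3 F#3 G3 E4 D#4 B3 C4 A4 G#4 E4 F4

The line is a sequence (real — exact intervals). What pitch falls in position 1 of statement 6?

Grouping in 4s, the 1st note of each cell is B3, E4, A4.
Each moves up a 4th. Continuing: D5 → G5 → C6.

C6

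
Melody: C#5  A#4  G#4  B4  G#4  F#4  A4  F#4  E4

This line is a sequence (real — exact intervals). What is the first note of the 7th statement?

Db4

Unit = 3 notes; the statements start on C#5, B4, A4, moving down a 2nd each time.
Continuing: G4 → F4 → Eb4 → Db4. Statement 7 starts on Db4.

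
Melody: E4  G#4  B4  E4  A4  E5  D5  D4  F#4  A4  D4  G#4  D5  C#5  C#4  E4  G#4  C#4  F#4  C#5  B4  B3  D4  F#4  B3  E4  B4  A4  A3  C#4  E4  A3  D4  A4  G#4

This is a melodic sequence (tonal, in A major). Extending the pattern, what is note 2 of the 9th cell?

Grouping in 7s, the 2nd note of each cell is G#4, F#4, E4, D4, C#4.
Each moves down a 2nd. Continuing: B3 → A3 → G#3 → F#3.

F#3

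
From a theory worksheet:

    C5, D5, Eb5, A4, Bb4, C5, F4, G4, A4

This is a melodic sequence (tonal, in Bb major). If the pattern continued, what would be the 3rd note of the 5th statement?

D4

The unit is 3 notes. Position-3 pitches of the 3 shown cells: Eb5, C5, A4.
Extending down a 3rd: F4 → D4.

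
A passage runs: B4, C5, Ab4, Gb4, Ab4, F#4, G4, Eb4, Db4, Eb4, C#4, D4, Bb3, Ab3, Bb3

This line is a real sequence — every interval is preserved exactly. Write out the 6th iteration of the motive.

A#2 B2 G2 F2 G2

Unit = 5 notes; the statements start on B4, F#4, C#4, moving down a 4th each time.
Carrying on: G#3 → D#3 → A#2.
So cell 6 is A#2 B2 G2 F2 G2.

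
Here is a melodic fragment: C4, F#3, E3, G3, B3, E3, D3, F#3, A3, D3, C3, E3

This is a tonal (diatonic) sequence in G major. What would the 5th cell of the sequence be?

F#3 B2 A2 C3

Unit = 4 notes; the statements start on C4, B3, A3, moving down a 2nd each time.
Extending down a 2nd: G3 → F#3.
From F#3 the diatonic shape gives F#3 B2 A2 C3.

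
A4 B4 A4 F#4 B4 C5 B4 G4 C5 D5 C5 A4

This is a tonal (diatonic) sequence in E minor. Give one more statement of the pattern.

Taking 4-note groups, the heads are A4, B4, C5: the pattern moves up a 2nd.
From D5 the diatonic shape gives D5 E5 D5 B4.

D5 E5 D5 B4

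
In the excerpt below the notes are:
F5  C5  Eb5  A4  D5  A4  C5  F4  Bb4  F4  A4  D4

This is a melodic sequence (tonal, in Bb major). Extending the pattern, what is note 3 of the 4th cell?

F4

Grouping in 4s, the 3rd note of each cell is Eb5, C5, A4.
One more down a 3rd gives F4.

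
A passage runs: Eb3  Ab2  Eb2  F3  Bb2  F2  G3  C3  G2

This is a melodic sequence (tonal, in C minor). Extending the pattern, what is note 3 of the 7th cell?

D3

With 3-note cells, note 3 of each statement runs Eb2, F2, G2.
Extending up a 2nd: Ab2 → Bb2 → C3 → D3.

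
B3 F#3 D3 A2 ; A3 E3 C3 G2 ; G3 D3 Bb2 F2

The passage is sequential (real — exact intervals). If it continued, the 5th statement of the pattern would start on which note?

Eb3

Taking 4-note groups, the heads are B3, A3, G3: the pattern moves down a 2nd.
Continuing: F3 → Eb3. Statement 5 starts on Eb3.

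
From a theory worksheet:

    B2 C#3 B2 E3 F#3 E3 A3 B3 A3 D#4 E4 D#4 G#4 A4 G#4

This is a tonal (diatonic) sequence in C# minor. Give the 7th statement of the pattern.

F#5 G#5 F#5

Unit = 3 notes; the statements start on B2, E3, A3, D#4, G#4, moving up a 4th each time.
Continuing the starts: C#5 → F#5.
So cell 7 is F#5 G#5 F#5.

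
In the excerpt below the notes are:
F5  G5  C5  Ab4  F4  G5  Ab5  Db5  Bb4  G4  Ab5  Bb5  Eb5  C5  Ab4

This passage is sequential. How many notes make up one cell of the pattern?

15 notes total. Splitting into 3 groups of 5:
F5 G5 C5 Ab4 F4 | G5 Ab5 Db5 Bb4 G4 | Ab5 Bb5 Eb5 C5 Ab4
Each cell is the previous one up a 2nd — so the unit is 5 notes.

5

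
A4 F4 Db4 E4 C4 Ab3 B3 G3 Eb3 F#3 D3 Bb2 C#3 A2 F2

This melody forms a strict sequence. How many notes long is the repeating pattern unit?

Try groups of 3 (5 cells in 15 notes):
A4 F4 Db4 | E4 C4 Ab3 | B3 G3 Eb3 | F#3 D3 Bb2 | C#3 A2 F2
Each cell is the previous one down a 4th — so the unit is 3 notes.

3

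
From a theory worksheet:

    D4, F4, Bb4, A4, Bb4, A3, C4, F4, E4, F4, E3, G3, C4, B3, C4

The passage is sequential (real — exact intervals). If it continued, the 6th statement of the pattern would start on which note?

The 5-note cells begin on D4, A3, E3 — each down a 4th from the last.
Continuing: B2 → F#2 → C#2. Statement 6 starts on C#2.

C#2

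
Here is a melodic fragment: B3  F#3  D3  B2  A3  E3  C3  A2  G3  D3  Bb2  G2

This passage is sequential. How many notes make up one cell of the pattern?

12 notes total. Splitting into 3 groups of 4:
B3 F#3 D3 B2 | A3 E3 C3 A2 | G3 D3 Bb2 G2
Each cell is the previous one down a 2nd — so the unit is 4 notes.

4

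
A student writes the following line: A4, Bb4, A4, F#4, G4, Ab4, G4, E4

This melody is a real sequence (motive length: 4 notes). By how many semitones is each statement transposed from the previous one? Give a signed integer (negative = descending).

-2

The 4-note cells begin on A4, G4 — each down a 2nd from the last.
A4→G4 is 67 − 69 = -2 semitones.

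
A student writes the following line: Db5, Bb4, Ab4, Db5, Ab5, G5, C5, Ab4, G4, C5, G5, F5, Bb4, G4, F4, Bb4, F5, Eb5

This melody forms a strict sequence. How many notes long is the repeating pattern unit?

6

Try groups of 6 (3 cells in 18 notes):
Db5 Bb4 Ab4 Db5 Ab5 G5 | C5 Ab4 G4 C5 G5 F5 | Bb4 G4 F4 Bb4 F5 Eb5
That's a consistent down a 2nd shift per cell, and no other grouping gives one.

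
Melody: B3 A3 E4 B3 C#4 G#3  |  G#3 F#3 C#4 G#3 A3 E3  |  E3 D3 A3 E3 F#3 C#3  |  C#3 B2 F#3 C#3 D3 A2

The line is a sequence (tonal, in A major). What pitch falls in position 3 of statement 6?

B2

With 6-note cells, note 3 of each statement runs E4, C#4, A3, F#3.
Each moves down a 3rd. Continuing: D3 → B2.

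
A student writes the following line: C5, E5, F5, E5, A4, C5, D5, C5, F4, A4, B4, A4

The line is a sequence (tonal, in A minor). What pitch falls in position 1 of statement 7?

E3

With 4-note cells, note 1 of each statement runs C5, A4, F4.
Carrying that down a 3rd forward: D4 → B3 → G3 → E3.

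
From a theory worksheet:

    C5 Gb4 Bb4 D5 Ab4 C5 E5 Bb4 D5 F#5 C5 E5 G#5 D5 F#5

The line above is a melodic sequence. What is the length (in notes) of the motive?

Try groups of 3 (5 cells in 15 notes):
C5 Gb4 Bb4 | D5 Ab4 C5 | E5 Bb4 D5 | F#5 C5 E5 | G#5 D5 F#5
Every group is a transposition up a 2nd of the one before; no shorter unit works.

3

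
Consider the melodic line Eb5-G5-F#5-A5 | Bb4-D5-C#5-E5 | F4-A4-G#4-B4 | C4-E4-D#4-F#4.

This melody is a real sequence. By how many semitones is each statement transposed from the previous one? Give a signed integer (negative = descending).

The 4-note cells begin on Eb5, Bb4, F4, C4 — each down a 4th from the last.
Counting half-steps from Eb5 to Bb4: -5.

-5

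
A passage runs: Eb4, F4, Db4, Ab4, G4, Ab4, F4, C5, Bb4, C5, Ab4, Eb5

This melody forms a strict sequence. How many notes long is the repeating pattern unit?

4

Try groups of 4 (3 cells in 12 notes):
Eb4 F4 Db4 Ab4 | G4 Ab4 F4 C5 | Bb4 C5 Ab4 Eb5
Each cell is the previous one up a 3rd — so the unit is 4 notes.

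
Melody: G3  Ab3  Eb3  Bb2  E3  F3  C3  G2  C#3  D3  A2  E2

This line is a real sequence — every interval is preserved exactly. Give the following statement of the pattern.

A#2 B2 F#2 C#2

Unit = 4 notes; the statements start on G3, E3, C#3, moving down a 3rd each time.
So cell 4 is A#2 B2 F#2 C#2.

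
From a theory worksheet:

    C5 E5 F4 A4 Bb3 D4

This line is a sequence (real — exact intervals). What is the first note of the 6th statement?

The 2-note cells begin on C5, F4, Bb3 — each down a 5th from the last.
Extending the heads down a 5th: Eb3 → Ab2 → Db2.

Db2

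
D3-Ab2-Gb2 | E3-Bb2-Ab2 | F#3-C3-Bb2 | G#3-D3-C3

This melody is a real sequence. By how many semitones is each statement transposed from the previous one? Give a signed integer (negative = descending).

Taking 3-note groups, the heads are D3, E3, F#3, G#3: the pattern moves up a 2nd.
Counting half-steps from D3 to E3: 2.

2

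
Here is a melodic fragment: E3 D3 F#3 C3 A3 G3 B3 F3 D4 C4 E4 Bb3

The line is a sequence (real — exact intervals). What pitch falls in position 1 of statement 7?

Grouping in 4s, the 1st note of each cell is E3, A3, D4.
Extending up a 4th: G4 → C5 → F5 → Bb5.

Bb5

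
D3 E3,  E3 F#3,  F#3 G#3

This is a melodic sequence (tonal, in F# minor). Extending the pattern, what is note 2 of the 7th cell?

With 2-note cells, note 2 of each statement runs E3, F#3, G#3.
Each moves up a 2nd. Continuing: A3 → B3 → C#4 → D4.

D4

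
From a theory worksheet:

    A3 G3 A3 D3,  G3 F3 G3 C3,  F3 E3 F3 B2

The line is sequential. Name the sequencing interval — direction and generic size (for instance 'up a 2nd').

down a 2nd

Unit = 4 notes; the statements start on A3, G3, F3, moving down a 2nd each time.
A3 to G3 is down a 2nd.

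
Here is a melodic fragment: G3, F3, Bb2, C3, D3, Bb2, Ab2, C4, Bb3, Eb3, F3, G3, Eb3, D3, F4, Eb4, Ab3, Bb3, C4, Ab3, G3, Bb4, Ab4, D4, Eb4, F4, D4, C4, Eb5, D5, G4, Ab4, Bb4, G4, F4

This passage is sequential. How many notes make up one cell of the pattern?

Try groups of 7 (5 cells in 35 notes):
G3 F3 Bb2 C3 D3 Bb2 Ab2 | C4 Bb3 Eb3 F3 G3 Eb3 D3 | F4 Eb4 Ab3 Bb3 C4 Ab3 G3 | Bb4 Ab4 D4 Eb4 F4 D4 C4 | Eb5 D5 G4 Ab4 Bb4 G4 F4
Each cell is the previous one up a 4th — so the unit is 7 notes.

7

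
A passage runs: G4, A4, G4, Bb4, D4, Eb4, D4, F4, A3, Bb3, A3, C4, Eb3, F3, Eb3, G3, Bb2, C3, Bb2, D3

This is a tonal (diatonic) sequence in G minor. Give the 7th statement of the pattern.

The 4-note cells begin on G4, D4, A3, Eb3, Bb2 — each down a 4th from the last.
Continuing the starts: F2 → C2.
Statement 7 starts on C2 and keeps the same diatonic contour: C2 D2 C2 Eb2.

C2 D2 C2 Eb2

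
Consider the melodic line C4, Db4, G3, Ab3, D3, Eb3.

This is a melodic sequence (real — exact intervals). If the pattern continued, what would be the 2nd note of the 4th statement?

Bb2

With 2-note cells, note 2 of each statement runs Db4, Ab3, Eb3.
Each moves down a 4th; the next is Bb2.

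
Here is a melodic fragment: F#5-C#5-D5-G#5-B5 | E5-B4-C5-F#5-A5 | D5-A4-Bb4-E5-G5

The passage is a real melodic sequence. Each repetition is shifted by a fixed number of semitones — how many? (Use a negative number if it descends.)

-2

The 5-note cells begin on F#5, E5, D5 — each down a 2nd from the last.
F#5 to E5 spans -2 semitones.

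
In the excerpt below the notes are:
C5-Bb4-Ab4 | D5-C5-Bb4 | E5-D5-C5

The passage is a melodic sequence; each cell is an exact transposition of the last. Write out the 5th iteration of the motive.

G#5 F#5 E5

With a 3-note motive the entries are C5, D5, E5, each up a 2nd from the previous.
Continuing the starts: F#5 → G#5.
From G#5 the exact shape gives G#5 F#5 E5.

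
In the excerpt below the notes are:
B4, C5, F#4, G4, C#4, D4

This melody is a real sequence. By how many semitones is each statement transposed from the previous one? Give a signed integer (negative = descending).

-5

With a 2-note motive the entries are B4, F#4, C#4, each down a 4th from the previous.
B4 to F#4 spans -5 semitones.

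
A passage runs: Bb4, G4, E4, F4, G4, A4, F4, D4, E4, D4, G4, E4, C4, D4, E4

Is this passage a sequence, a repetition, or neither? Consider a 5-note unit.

neither

Note 5 of cell 2 is D4; if this were a sequence it would be F4. No unit length gives a consistent transposition pattern.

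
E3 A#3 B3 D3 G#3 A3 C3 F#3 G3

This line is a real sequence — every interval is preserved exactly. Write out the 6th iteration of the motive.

Unit = 3 notes; the statements start on E3, D3, C3, moving down a 2nd each time.
Extending down a 2nd: Bb2 → Ab2 → Gb2.
Statement 6 starts on Gb2 and keeps the same exact contour: Gb2 C3 Db3.

Gb2 C3 Db3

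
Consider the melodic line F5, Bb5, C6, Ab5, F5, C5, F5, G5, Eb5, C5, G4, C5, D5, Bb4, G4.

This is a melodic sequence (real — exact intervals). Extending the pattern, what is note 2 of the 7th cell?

E3

With 5-note cells, note 2 of each statement runs Bb5, F5, C5.
Each moves down a 4th. Continuing: G4 → D4 → A3 → E3.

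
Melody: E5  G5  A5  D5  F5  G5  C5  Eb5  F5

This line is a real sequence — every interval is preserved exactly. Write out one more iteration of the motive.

Taking 3-note groups, the heads are E5, D5, C5: the pattern moves down a 2nd.
Statement 4 starts on Bb4 and keeps the same exact contour: Bb4 Db5 Eb5.

Bb4 Db5 Eb5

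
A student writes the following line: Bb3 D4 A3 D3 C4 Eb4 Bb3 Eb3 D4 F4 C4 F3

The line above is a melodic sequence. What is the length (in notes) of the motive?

12 notes total. Splitting into 3 groups of 4:
Bb3 D4 A3 D3 | C4 Eb4 Bb3 Eb3 | D4 F4 C4 F3
Every group is a transposition up a 2nd of the one before; no shorter unit works.

4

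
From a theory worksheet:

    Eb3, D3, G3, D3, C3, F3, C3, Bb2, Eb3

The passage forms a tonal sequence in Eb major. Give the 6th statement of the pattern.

G2 F2 Bb2

Taking 3-note groups, the heads are Eb3, D3, C3: the pattern moves down a 2nd.
Carrying on: Bb2 → Ab2 → G2.
From G2 the diatonic shape gives G2 F2 Bb2.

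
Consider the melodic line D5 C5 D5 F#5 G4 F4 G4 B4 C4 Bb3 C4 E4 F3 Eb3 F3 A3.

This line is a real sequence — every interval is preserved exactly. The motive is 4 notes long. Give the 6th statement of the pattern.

Unit = 4 notes; the statements start on D5, G4, C4, F3, moving down a 5th each time.
Carrying on: Bb2 → Eb2.
From Eb2 the exact shape gives Eb2 Db2 Eb2 G2.

Eb2 Db2 Eb2 G2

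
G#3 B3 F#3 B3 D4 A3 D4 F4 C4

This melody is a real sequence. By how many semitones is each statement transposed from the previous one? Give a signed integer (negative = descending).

The 3-note cells begin on G#3, B3, D4 — each up a 3rd from the last.
G#3 to B3 spans +3 semitones.

3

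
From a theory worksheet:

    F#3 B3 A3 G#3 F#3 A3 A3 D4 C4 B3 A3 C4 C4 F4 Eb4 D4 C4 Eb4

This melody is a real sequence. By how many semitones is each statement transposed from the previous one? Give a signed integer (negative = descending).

Unit = 6 notes; the statements start on F#3, A3, C4, moving up a 3rd each time.
Counting half-steps from F#3 to A3: 3.

3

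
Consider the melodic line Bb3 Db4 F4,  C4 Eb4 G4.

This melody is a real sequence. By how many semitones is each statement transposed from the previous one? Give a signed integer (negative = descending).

2

With a 3-note motive the entries are Bb3, C4, each up a 2nd from the previous.
Bb3→C4 is 60 − 58 = 2 semitones.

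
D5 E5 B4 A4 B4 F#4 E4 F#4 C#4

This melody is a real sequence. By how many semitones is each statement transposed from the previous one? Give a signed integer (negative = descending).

Unit = 3 notes; the statements start on D5, A4, E4, moving down a 4th each time.
D5 to A4 spans -5 semitones.

-5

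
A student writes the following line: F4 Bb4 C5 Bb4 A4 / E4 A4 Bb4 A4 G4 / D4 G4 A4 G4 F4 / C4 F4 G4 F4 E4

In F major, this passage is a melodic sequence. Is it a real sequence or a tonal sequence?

Every note is diatonic to F major.
Cell 1 has +2 semitones from note 2 to 3, but cell 2 has +1 — the interval quality changes while the contour stays the same, which is the hallmark of a tonal sequence.

tonal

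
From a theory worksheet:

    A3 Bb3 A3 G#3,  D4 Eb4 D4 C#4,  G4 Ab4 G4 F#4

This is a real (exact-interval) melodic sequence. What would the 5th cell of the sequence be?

F5 Gb5 F5 E5

The 4-note cells begin on A3, D4, G4 — each up a 4th from the last.
Carrying on: C5 → F5.
Statement 5 starts on F5 and keeps the same exact contour: F5 Gb5 F5 E5.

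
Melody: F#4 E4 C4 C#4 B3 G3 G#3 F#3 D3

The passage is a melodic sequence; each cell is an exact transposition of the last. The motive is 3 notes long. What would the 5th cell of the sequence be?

A#2 G#2 E2

Taking 3-note groups, the heads are F#4, C#4, G#3: the pattern moves down a 4th.
Continuing the starts: D#3 → A#2.
Statement 5 starts on A#2 and keeps the same exact contour: A#2 G#2 E2.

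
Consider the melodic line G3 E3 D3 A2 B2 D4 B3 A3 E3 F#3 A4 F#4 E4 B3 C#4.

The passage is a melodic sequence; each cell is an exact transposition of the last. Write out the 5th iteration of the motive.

B5 G#5 F#5 C#5 D#5

The 5-note cells begin on G3, D4, A4 — each up a 5th from the last.
Extending up a 5th: E5 → B5.
Statement 5 starts on B5 and keeps the same exact contour: B5 G#5 F#5 C#5 D#5.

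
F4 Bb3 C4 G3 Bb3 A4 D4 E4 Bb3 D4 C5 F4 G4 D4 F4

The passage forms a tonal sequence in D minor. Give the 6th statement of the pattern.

The 5-note cells begin on F4, A4, C5 — each up a 3rd from the last.
Continuing the starts: E5 → G5 → Bb5.
Statement 6 starts on Bb5 and keeps the same diatonic contour: Bb5 E5 F5 C5 E5.

Bb5 E5 F5 C5 E5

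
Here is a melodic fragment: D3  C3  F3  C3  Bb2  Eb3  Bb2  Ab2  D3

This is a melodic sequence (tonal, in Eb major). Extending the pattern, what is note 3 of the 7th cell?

Grouping in 3s, the 3rd note of each cell is F3, Eb3, D3.
Carrying that down a 2nd forward: C3 → Bb2 → Ab2 → G2.

G2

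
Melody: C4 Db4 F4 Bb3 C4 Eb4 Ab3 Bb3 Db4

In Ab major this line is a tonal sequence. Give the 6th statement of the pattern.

Eb3 F3 Ab3

Taking 3-note groups, the heads are C4, Bb3, Ab3: the pattern moves down a 2nd.
Carrying on: G3 → F3 → Eb3.
From Eb3 the diatonic shape gives Eb3 F3 Ab3.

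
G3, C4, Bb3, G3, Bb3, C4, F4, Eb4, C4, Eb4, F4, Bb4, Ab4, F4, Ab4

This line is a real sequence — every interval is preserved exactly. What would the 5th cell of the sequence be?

The 5-note cells begin on G3, C4, F4 — each up a 4th from the last.
Carrying on: Bb4 → Eb5.
So cell 5 is Eb5 Ab5 Gb5 Eb5 Gb5.

Eb5 Ab5 Gb5 Eb5 Gb5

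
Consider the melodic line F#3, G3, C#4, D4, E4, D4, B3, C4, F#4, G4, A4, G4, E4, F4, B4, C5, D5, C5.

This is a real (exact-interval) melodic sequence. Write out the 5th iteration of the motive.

D5 Eb5 A5 Bb5 C6 Bb5

With a 6-note motive the entries are F#3, B3, E4, each up a 4th from the previous.
Continuing the starts: A4 → D5.
Statement 5 starts on D5 and keeps the same exact contour: D5 Eb5 A5 Bb5 C6 Bb5.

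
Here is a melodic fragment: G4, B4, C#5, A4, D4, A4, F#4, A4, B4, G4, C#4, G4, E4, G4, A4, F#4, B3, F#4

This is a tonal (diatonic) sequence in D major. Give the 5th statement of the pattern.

Taking 6-note groups, the heads are G4, F#4, E4: the pattern moves down a 2nd.
Continuing the starts: D4 → C#4.
So cell 5 is C#4 E4 F#4 D4 G3 D4.

C#4 E4 F#4 D4 G3 D4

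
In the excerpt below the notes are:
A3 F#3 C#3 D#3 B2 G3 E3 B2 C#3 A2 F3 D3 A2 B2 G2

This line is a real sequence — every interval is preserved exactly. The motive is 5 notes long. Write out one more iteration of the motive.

Taking 5-note groups, the heads are A3, G3, F3: the pattern moves down a 2nd.
From Eb3 the exact shape gives Eb3 C3 G2 A2 F2.

Eb3 C3 G2 A2 F2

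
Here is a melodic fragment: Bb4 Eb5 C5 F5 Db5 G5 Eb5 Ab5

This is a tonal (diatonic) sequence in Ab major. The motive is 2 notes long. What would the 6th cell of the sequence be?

The 2-note cells begin on Bb4, C5, Db5, Eb5 — each up a 2nd from the last.
Continuing the starts: F5 → G5.
So cell 6 is G5 C6.

G5 C6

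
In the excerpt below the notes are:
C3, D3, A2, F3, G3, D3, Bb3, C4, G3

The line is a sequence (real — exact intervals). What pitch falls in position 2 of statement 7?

Grouping in 3s, the 2nd note of each cell is D3, G3, C4.
Each moves up a 4th. Continuing: F4 → Bb4 → Eb5 → Ab5.

Ab5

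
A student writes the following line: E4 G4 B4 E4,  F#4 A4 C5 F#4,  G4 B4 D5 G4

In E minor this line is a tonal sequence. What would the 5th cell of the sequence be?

Unit = 4 notes; the statements start on E4, F#4, G4, moving up a 2nd each time.
Extending up a 2nd: A4 → B4.
Statement 5 starts on B4 and keeps the same diatonic contour: B4 D5 F#5 B4.

B4 D5 F#5 B4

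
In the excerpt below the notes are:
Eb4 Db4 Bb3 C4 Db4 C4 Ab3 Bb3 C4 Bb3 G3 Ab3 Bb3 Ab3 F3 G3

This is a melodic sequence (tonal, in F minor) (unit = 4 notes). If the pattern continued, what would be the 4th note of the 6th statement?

Eb3

With 4-note cells, note 4 of each statement runs C4, Bb3, Ab3, G3.
Extending down a 2nd: F3 → Eb3.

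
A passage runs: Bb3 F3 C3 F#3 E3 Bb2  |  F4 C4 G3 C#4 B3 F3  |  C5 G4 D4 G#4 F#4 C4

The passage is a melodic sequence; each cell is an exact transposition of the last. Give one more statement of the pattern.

G5 D5 A4 D#5 C#5 G4

Unit = 6 notes; the statements start on Bb3, F4, C5, moving up a 5th each time.
Statement 4 starts on G5 and keeps the same exact contour: G5 D5 A4 D#5 C#5 G4.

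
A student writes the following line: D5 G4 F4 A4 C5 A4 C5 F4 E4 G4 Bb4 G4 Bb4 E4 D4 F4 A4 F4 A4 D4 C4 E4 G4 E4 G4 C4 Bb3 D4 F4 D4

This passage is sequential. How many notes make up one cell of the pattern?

There are 30 notes; a 6-note unit gives 5 cells:
D5 G4 F4 A4 C5 A4 | C5 F4 E4 G4 Bb4 G4 | Bb4 E4 D4 F4 A4 F4 | A4 D4 C4 E4 G4 E4 | G4 C4 Bb3 D4 F4 D4
That's a consistent down a 2nd shift per cell, and no other grouping gives one.

6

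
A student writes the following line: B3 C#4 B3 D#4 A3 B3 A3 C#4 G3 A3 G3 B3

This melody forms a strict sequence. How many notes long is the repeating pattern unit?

4

There are 12 notes; a 4-note unit gives 3 cells:
B3 C#4 B3 D#4 | A3 B3 A3 C#4 | G3 A3 G3 B3
Every group is a transposition down a 2nd of the one before; no shorter unit works.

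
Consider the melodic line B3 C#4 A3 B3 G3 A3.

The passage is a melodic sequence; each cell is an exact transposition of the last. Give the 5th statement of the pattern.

Taking 2-note groups, the heads are B3, A3, G3: the pattern moves down a 2nd.
Extending down a 2nd: F3 → Eb3.
So cell 5 is Eb3 F3.

Eb3 F3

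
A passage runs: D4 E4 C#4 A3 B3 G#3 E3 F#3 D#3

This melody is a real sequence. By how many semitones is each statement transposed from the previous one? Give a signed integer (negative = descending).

Taking 3-note groups, the heads are D4, A3, E3: the pattern moves down a 4th.
D4 to A3 spans -5 semitones.

-5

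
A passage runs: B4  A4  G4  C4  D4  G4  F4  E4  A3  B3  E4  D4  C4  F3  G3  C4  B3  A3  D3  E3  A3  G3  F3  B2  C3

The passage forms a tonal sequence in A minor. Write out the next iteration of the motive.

Taking 5-note groups, the heads are B4, G4, E4, C4, A3: the pattern moves down a 3rd.
So cell 6 is F3 E3 D3 G2 A2.

F3 E3 D3 G2 A2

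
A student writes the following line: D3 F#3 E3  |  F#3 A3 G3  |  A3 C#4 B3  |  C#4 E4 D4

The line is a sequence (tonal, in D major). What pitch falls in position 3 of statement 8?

With 3-note cells, note 3 of each statement runs E3, G3, B3, D4.
Carrying that up a 3rd forward: F#4 → A4 → C#5 → E5.

E5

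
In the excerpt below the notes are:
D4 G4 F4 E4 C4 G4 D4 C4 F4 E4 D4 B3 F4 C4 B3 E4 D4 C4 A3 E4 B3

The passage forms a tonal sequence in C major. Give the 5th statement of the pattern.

Unit = 7 notes; the statements start on D4, C4, B3, moving down a 2nd each time.
Extending down a 2nd: A3 → G3.
So cell 5 is G3 C4 B3 A3 F3 C4 G3.

G3 C4 B3 A3 F3 C4 G3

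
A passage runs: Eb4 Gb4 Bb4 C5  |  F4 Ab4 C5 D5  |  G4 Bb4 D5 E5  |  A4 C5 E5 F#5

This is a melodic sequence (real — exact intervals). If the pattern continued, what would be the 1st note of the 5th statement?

B4

The unit is 4 notes. Position-1 pitches of the 4 shown cells: Eb4, F4, G4, A4.
From A4, up a 2nd gives B4.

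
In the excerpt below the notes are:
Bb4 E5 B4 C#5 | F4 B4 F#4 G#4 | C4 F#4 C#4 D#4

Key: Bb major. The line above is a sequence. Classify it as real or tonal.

real

Each cell has the same semitone pattern (6, -5, 2) — intervals are preserved exactly.
And E5 lies outside Bb major, so the sequence is real rather than tonal.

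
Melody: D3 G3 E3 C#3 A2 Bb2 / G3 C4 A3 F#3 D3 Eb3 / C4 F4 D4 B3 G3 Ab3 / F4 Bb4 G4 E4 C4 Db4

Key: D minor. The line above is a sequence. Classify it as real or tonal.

Each cell has the same semitone pattern (5, -3, -3, -4, 1) — intervals are preserved exactly.
And C#3 lies outside D minor, so the sequence is real rather than tonal.

real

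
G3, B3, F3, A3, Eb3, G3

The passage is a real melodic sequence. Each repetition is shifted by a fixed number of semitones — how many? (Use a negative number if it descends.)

Unit = 2 notes; the statements start on G3, F3, Eb3, moving down a 2nd each time.
Counting half-steps from G3 to F3: -2.

-2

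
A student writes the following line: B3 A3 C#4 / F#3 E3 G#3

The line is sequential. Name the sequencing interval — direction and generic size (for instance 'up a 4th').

With a 3-note motive the entries are B3, F#3, each down a 4th from the previous.
From B3 to F#3: down a 4th.

down a 4th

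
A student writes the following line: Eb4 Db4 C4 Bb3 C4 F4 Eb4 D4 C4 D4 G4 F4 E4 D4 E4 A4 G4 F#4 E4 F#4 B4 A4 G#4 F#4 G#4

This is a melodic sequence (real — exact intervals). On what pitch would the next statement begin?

C#5

Unit = 5 notes; the statements start on Eb4, F4, G4, A4, B4, moving up a 2nd each time.
One more step up a 2nd gives C#5.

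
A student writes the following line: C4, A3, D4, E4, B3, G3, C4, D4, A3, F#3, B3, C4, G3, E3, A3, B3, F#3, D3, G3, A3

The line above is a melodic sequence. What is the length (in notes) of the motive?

4

20 notes total. Splitting into 5 groups of 4:
C4 A3 D4 E4 | B3 G3 C4 D4 | A3 F#3 B3 C4 | G3 E3 A3 B3 | F#3 D3 G3 A3
Every group is a transposition down a 2nd of the one before; no shorter unit works.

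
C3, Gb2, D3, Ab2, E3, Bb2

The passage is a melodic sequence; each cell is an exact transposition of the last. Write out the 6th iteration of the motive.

Taking 2-note groups, the heads are C3, D3, E3: the pattern moves up a 2nd.
Carrying on: F#3 → G#3 → A#3.
From A#3 the exact shape gives A#3 E3.

A#3 E3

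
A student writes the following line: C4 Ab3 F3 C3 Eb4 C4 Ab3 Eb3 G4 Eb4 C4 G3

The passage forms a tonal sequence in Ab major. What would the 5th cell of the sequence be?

Unit = 4 notes; the statements start on C4, Eb4, G4, moving up a 3rd each time.
Carrying on: Bb4 → Db5.
So cell 5 is Db5 Bb4 G4 Db4.

Db5 Bb4 G4 Db4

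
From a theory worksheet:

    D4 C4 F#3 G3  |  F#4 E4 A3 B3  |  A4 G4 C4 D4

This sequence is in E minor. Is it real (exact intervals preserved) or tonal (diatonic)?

tonal

Every note is diatonic to E minor.
Cell 1 has -6 semitones from note 2 to 3, but cell 2 has -7 — the interval quality changes while the contour stays the same, which is the hallmark of a tonal sequence.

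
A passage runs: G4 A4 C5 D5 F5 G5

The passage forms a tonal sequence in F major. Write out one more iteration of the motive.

The 2-note cells begin on G4, C5, F5 — each up a 4th from the last.
So cell 4 is Bb5 C6.

Bb5 C6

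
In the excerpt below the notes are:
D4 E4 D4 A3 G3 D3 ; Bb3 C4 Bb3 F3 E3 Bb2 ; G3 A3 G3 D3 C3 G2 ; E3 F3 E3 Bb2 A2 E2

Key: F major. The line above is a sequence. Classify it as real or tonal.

Every note is diatonic to F major.
Cell 1 has -2 semitones from note 4 to 5, but cell 2 has -1 — the interval quality changes while the contour stays the same, which is the hallmark of a tonal sequence.

tonal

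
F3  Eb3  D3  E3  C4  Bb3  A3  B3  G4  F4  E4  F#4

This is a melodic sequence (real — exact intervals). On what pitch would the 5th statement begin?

Unit = 4 notes; the statements start on F3, C4, G4, moving up a 5th each time.
Extending the heads up a 5th: D5 → A5.

A5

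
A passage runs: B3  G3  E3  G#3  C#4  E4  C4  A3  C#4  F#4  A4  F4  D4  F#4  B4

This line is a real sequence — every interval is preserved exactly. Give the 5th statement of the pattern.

G5 Eb5 C5 E5 A5

Unit = 5 notes; the statements start on B3, E4, A4, moving up a 4th each time.
Carrying on: D5 → G5.
Statement 5 starts on G5 and keeps the same exact contour: G5 Eb5 C5 E5 A5.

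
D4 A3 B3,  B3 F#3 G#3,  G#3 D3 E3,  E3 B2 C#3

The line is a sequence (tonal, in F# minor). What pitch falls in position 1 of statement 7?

Grouping in 3s, the 1st note of each cell is D4, B3, G#3, E3.
Each moves down a 3rd. Continuing: C#3 → A2 → F#2.

F#2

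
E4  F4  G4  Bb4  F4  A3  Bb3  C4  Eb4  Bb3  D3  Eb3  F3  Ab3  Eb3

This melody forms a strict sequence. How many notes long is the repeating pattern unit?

15 notes total. Splitting into 3 groups of 5:
E4 F4 G4 Bb4 F4 | A3 Bb3 C4 Eb4 Bb3 | D3 Eb3 F3 Ab3 Eb3
Each cell is the previous one down a 5th — so the unit is 5 notes.

5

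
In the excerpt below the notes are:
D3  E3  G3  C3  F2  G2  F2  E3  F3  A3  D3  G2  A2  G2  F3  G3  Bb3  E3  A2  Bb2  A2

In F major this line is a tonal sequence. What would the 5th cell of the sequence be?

Unit = 7 notes; the statements start on D3, E3, F3, moving up a 2nd each time.
Carrying on: G3 → A3.
From A3 the diatonic shape gives A3 Bb3 D4 G3 C3 D3 C3.

A3 Bb3 D4 G3 C3 D3 C3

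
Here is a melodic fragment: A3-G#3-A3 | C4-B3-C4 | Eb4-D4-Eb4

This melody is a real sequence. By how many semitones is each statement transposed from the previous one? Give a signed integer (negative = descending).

Unit = 3 notes; the statements start on A3, C4, Eb4, moving up a 3rd each time.
Counting half-steps from A3 to C4: 3.

3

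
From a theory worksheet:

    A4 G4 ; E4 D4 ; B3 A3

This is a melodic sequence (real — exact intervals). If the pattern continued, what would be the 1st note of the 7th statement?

D#2

The unit is 2 notes. Position-1 pitches of the 3 shown cells: A4, E4, B3.
Carrying that down a 4th forward: F#3 → C#3 → G#2 → D#2.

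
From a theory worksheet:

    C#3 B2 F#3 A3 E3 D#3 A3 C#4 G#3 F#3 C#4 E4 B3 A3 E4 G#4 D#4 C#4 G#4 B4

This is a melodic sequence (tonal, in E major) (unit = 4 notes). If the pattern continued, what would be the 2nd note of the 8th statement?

B4

The unit is 4 notes. Position-2 pitches of the 5 shown cells: B2, D#3, F#3, A3, C#4.
Carrying that up a 3rd forward: E4 → G#4 → B4.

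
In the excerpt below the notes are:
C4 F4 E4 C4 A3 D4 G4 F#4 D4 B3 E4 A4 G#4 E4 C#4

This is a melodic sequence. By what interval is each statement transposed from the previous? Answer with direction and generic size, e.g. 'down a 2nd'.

up a 2nd

Unit = 5 notes; the statements start on C4, D4, E4, moving up a 2nd each time.
From C4 to D4: up a 2nd.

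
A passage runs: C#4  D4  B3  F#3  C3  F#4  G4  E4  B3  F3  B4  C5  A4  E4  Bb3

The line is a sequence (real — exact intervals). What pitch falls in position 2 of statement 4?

F5

The unit is 5 notes. Position-2 pitches of the 3 shown cells: D4, G4, C5.
From C5, up a 4th gives F5.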